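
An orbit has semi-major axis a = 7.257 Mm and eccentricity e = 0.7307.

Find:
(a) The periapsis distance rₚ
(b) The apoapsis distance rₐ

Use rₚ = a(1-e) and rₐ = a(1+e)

Convert to SI: a = 7.257 Mm = 7.257e+06 m.
(a) rₚ = a(1 − e) = 7.257e+06 · (1 − 0.7307) = 7.257e+06 · 0.2693 ≈ 1.954e+06 m = 1.954 Mm.
(b) rₐ = a(1 + e) = 7.257e+06 · (1 + 0.7307) = 7.257e+06 · 1.7307 ≈ 1.256e+07 m = 12.56 Mm.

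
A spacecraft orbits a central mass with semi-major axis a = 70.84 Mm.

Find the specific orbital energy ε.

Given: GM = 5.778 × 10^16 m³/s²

Convert to SI: a = 70.84 Mm = 7.084e+07 m.
ε = −GM / (2a).
ε = −5.778e+16 / (2 · 7.084e+07) J/kg ≈ -4.078e+08 J/kg = -407.8 MJ/kg.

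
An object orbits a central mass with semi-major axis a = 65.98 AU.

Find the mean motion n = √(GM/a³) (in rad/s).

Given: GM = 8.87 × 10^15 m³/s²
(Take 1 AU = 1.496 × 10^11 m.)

Convert to SI: a = 65.98 AU = 9.87061e+12 m.
n = √(GM / a³).
n = √(8.87e+15 / (9.87061e+12)³) rad/s ≈ 3.037e-12 rad/s.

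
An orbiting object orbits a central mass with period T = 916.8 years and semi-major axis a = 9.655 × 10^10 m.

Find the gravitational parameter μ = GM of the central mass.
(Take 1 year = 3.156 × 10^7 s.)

Convert to SI: T = 916.8 years = 2.89342e+10 s.
GM = 4π² · a³ / T².
GM = 4π² · (9.655e+10)³ / (2.89342e+10)² m³/s² ≈ 4.244e+13 m³/s² = 4.244 × 10^13 m³/s².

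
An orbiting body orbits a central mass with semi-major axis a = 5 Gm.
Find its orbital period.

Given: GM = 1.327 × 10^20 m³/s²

Convert to SI: a = 5 Gm = 5e+09 m.
Kepler's third law: T = 2π √(a³ / GM).
Substituting a = 5e+09 m and GM = 1.327e+20 m³/s²:
T = 2π √((5e+09)³ / 1.327e+20) s
T ≈ 1.928e+05 s = 2.232 days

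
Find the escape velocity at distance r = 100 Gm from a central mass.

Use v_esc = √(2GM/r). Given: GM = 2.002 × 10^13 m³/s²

Convert to SI: r = 100 Gm = 1e+11 m.
Escape velocity comes from setting total energy to zero: ½v² − GM/r = 0 ⇒ v_esc = √(2GM / r).
v_esc = √(2 · 2.002e+13 / 1e+11) m/s ≈ 20.01 m/s = 20.01 m/s.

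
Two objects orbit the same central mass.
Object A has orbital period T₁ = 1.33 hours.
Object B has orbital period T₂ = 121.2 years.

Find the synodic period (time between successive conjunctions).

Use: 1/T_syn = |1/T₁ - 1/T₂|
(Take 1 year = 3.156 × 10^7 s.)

Convert to SI: T₁ = 1.33 hours = 4788 s; T₂ = 121.2 years = 3.82507e+09 s.
T_syn = |T₁ · T₂ / (T₁ − T₂)|.
T_syn = |4788 · 3.82507e+09 / (4788 − 3.82507e+09)| s ≈ 4788 s = 1.33 hours.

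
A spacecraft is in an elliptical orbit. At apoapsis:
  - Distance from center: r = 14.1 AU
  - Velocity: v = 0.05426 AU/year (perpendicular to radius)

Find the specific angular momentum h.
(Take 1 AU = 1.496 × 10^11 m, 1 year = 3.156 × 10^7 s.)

Convert to SI: r = 14.1 AU = 2.10936e+12 m; v = 0.05426 AU/year = 257.202 m/s.
With v perpendicular to r, h = r · v.
h = 2.10936e+12 · 257.202 m²/s ≈ 5.425e+14 m²/s.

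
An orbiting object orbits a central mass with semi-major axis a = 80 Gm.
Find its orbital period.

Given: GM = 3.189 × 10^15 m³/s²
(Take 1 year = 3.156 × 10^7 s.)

Convert to SI: a = 80 Gm = 8e+10 m.
Kepler's third law: T = 2π √(a³ / GM).
Substituting a = 8e+10 m and GM = 3.189e+15 m³/s²:
T = 2π √((8e+10)³ / 3.189e+15) s
T ≈ 2.518e+09 s = 79.77 years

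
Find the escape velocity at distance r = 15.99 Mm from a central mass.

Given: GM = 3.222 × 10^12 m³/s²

Convert to SI: r = 15.99 Mm = 1.599e+07 m.
Escape velocity comes from setting total energy to zero: ½v² − GM/r = 0 ⇒ v_esc = √(2GM / r).
v_esc = √(2 · 3.222e+12 / 1.599e+07) m/s ≈ 634.8 m/s = 634.8 m/s.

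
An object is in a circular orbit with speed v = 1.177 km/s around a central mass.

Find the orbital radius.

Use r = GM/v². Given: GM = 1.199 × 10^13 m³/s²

Convert to SI: v = 1.177 km/s = 1177 m/s.
For a circular orbit, v² = GM / r, so r = GM / v².
r = 1.199e+13 / (1177)² m ≈ 8.655e+06 m = 8.655 × 10^6 m.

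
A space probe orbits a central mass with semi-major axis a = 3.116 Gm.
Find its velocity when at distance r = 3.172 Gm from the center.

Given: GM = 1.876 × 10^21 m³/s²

Convert to SI: a = 3.116 Gm = 3.116e+09 m; r = 3.172 Gm = 3.172e+09 m.
Vis-viva: v = √(GM · (2/r − 1/a)).
2/r − 1/a = 2/3.172e+09 − 1/3.116e+09 = 3.09593e-10 m⁻¹.
v = √(1.876e+21 · 3.09593e-10) m/s ≈ 7.621e+05 m/s = 762.1 km/s.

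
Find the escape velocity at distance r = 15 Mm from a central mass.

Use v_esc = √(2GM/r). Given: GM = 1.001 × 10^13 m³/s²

Convert to SI: r = 15 Mm = 1.5e+07 m.
Escape velocity comes from setting total energy to zero: ½v² − GM/r = 0 ⇒ v_esc = √(2GM / r).
v_esc = √(2 · 1.001e+13 / 1.5e+07) m/s ≈ 1155 m/s = 1.155 km/s.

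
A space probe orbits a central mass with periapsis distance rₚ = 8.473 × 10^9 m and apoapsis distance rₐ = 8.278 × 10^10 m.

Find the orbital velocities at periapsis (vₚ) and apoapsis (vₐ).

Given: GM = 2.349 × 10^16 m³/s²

Use the vis-viva equation v² = GM(2/r − 1/a) with a = (rₚ + rₐ)/2 = (8.473e+09 + 8.278e+10)/2 = 4.56265e+10 m.
vₚ = √(GM · (2/rₚ − 1/a)) = √(2.349e+16 · (2/8.473e+09 − 1/4.56265e+10)) m/s ≈ 2243 m/s = 2.243 km/s.
vₐ = √(GM · (2/rₐ − 1/a)) = √(2.349e+16 · (2/8.278e+10 − 1/4.56265e+10)) m/s ≈ 229.6 m/s = 229.6 m/s.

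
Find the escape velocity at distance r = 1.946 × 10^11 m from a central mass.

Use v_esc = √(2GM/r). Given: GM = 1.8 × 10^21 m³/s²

Escape velocity comes from setting total energy to zero: ½v² − GM/r = 0 ⇒ v_esc = √(2GM / r).
v_esc = √(2 · 1.8e+21 / 1.946e+11) m/s ≈ 1.36e+05 m/s = 136 km/s.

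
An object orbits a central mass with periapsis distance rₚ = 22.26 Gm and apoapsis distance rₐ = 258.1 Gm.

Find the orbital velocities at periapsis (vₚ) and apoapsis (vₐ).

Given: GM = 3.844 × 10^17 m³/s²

Convert to SI: rₚ = 22.26 Gm = 2.226e+10 m; rₐ = 258.1 Gm = 2.581e+11 m.
Use the vis-viva equation v² = GM(2/r − 1/a) with a = (rₚ + rₐ)/2 = (2.226e+10 + 2.581e+11)/2 = 1.4018e+11 m.
vₚ = √(GM · (2/rₚ − 1/a)) = √(3.844e+17 · (2/2.226e+10 − 1/1.4018e+11)) m/s ≈ 5639 m/s = 5.639 km/s.
vₐ = √(GM · (2/rₐ − 1/a)) = √(3.844e+17 · (2/2.581e+11 − 1/1.4018e+11)) m/s ≈ 486.3 m/s = 486.3 m/s.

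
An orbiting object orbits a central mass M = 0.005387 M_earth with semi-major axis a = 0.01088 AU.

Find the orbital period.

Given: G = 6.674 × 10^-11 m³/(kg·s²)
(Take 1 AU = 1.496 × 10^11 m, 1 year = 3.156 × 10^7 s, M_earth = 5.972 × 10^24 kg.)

Convert to SI: a = 0.01088 AU = 1.62765e+09 m; M = 0.005387 M_earth = 3.21712e+22 kg.
GM = G · M = 6.674e-11 · 3.21712e+22 = 2.1471e+12 m³/s².
Kepler's third law: T = 2π √(a³ / GM).
Substituting a = 1.62765e+09 m and GM = 2.1471e+12 m³/s²:
T = 2π √((1.62765e+09)³ / 2.1471e+12) s
T ≈ 2.816e+08 s = 8.922 years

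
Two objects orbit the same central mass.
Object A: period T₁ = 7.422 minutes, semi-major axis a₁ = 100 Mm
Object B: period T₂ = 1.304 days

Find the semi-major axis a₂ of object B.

Convert to SI: T₁ = 7.422 minutes = 445.32 s; a₁ = 100 Mm = 1e+08 m; T₂ = 1.304 days = 112666 s.
Kepler's third law: (T₁/T₂)² = (a₁/a₂)³ ⇒ a₂ = a₁ · (T₂/T₁)^(2/3).
T₂/T₁ = 112666 / 445.32 = 252.999.
a₂ = 1e+08 · (252.999)^(2/3) m ≈ 4e+09 m = 4 Gm.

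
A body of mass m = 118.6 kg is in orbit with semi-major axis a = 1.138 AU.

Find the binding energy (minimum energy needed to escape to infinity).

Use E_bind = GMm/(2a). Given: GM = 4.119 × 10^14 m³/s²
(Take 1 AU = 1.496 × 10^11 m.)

Convert to SI: a = 1.138 AU = 1.70245e+11 m.
Total orbital energy is E = −GMm/(2a); binding energy is E_bind = −E = GMm/(2a).
E_bind = 4.119e+14 · 118.6 / (2 · 1.70245e+11) J ≈ 1.435e+05 J = 143.5 kJ.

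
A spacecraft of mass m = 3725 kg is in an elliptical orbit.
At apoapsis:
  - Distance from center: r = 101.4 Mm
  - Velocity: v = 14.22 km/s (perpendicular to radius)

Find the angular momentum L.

Convert to SI: r = 101.4 Mm = 1.014e+08 m; v = 14.22 km/s = 14220 m/s.
Since v is perpendicular to r, L = m · v · r.
L = 3725 · 14220 · 1.014e+08 kg·m²/s ≈ 5.371e+15 kg·m²/s.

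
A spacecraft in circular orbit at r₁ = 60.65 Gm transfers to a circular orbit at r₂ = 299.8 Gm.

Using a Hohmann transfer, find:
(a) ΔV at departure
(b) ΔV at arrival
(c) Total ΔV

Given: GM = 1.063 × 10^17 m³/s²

Convert to SI: r₁ = 60.65 Gm = 6.065e+10 m; r₂ = 299.8 Gm = 2.998e+11 m.
Transfer semi-major axis: a_t = (r₁ + r₂)/2 = (6.065e+10 + 2.998e+11)/2 = 1.80225e+11 m.
Circular speeds: v₁ = √(GM/r₁) = 1323.89 m/s, v₂ = √(GM/r₂) = 595.458 m/s.
Transfer speeds (vis-viva v² = GM(2/r − 1/a_t)): v₁ᵗ = 1707.5 m/s, v₂ᵗ = 345.429 m/s.
(a) ΔV₁ = |v₁ᵗ − v₁| ≈ 383.6 m/s = 383.6 m/s.
(b) ΔV₂ = |v₂ − v₂ᵗ| ≈ 250 m/s = 250 m/s.
(c) ΔV_total = ΔV₁ + ΔV₂ ≈ 633.6 m/s = 633.6 m/s.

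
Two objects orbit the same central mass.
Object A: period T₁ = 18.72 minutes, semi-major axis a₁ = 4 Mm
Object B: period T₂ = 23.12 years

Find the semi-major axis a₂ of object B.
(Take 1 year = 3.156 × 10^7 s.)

Convert to SI: T₁ = 18.72 minutes = 1123.2 s; a₁ = 4 Mm = 4e+06 m; T₂ = 23.12 years = 7.29667e+08 s.
Kepler's third law: (T₁/T₂)² = (a₁/a₂)³ ⇒ a₂ = a₁ · (T₂/T₁)^(2/3).
T₂/T₁ = 7.29667e+08 / 1123.2 = 649632.
a₂ = 4e+06 · (649632)^(2/3) m ≈ 3e+10 m = 30 Gm.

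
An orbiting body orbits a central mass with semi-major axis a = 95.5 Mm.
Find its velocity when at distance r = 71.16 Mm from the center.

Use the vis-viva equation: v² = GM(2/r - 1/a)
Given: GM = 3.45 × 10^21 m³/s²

Convert to SI: a = 95.5 Mm = 9.55e+07 m; r = 71.16 Mm = 7.116e+07 m.
Vis-viva: v = √(GM · (2/r − 1/a)).
2/r − 1/a = 2/7.116e+07 − 1/9.55e+07 = 1.76345e-08 m⁻¹.
v = √(3.45e+21 · 1.76345e-08) m/s ≈ 7.8e+06 m/s = 7800 km/s.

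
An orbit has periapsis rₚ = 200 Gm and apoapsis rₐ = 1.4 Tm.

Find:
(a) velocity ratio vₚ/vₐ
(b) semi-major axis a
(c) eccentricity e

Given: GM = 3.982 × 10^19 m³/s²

Convert to SI: rₚ = 200 Gm = 2e+11 m; rₐ = 1.4 Tm = 1.4e+12 m.
(a) Conservation of angular momentum (rₚvₚ = rₐvₐ) gives vₚ/vₐ = rₐ/rₚ = 1.4e+12/2e+11 ≈ 7
(b) a = (rₚ + rₐ)/2 = (2e+11 + 1.4e+12)/2 ≈ 8e+11 m
(c) e = (rₐ − rₚ)/(rₐ + rₚ) = (1.4e+12 − 2e+11)/(1.4e+12 + 2e+11) ≈ 0.75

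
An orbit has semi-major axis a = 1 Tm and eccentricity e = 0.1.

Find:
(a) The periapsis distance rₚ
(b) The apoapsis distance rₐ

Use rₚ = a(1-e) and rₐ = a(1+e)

Convert to SI: a = 1 Tm = 1e+12 m.
(a) rₚ = a(1 − e) = 1e+12 · (1 − 0.1) = 1e+12 · 0.9 ≈ 9e+11 m = 900 Gm.
(b) rₐ = a(1 + e) = 1e+12 · (1 + 0.1) = 1e+12 · 1.1 ≈ 1.1e+12 m = 1.1 Tm.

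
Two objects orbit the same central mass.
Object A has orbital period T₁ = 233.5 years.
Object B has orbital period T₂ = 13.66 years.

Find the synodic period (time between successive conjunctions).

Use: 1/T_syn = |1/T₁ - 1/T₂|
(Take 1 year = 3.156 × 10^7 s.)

Convert to SI: T₁ = 233.5 years = 7.36926e+09 s; T₂ = 13.66 years = 4.3111e+08 s.
T_syn = |T₁ · T₂ / (T₁ − T₂)|.
T_syn = |7.36926e+09 · 4.3111e+08 / (7.36926e+09 − 4.3111e+08)| s ≈ 4.579e+08 s = 14.51 years.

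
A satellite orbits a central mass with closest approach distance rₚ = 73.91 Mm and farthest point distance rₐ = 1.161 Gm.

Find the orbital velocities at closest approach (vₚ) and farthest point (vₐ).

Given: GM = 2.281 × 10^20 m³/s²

Convert to SI: rₚ = 73.91 Mm = 7.391e+07 m; rₐ = 1.161 Gm = 1.161e+09 m.
Use the vis-viva equation v² = GM(2/r − 1/a) with a = (rₚ + rₐ)/2 = (7.391e+07 + 1.161e+09)/2 = 6.17455e+08 m.
vₚ = √(GM · (2/rₚ − 1/a)) = √(2.281e+20 · (2/7.391e+07 − 1/6.17455e+08)) m/s ≈ 2.409e+06 m/s = 2409 km/s.
vₐ = √(GM · (2/rₐ − 1/a)) = √(2.281e+20 · (2/1.161e+09 − 1/6.17455e+08)) m/s ≈ 1.534e+05 m/s = 153.4 km/s.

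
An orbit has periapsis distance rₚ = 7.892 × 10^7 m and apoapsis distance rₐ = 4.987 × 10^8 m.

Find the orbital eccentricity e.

e = (rₐ − rₚ) / (rₐ + rₚ).
e = (4.987e+08 − 7.892e+07) / (4.987e+08 + 7.892e+07) = 4.1978e+08 / 5.7762e+08 ≈ 0.7267.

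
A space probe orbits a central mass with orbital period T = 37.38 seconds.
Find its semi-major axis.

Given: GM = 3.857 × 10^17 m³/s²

Invert Kepler's third law: a = (GM · T² / (4π²))^(1/3).
Substituting T = 37.38 s and GM = 3.857e+17 m³/s²:
a = (3.857e+17 · (37.38)² / (4π²))^(1/3) m
a ≈ 2.39e+06 m = 2.39 Mm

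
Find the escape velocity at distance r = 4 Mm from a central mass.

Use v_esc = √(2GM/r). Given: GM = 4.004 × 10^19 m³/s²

Convert to SI: r = 4 Mm = 4e+06 m.
Escape velocity comes from setting total energy to zero: ½v² − GM/r = 0 ⇒ v_esc = √(2GM / r).
v_esc = √(2 · 4.004e+19 / 4e+06) m/s ≈ 4.474e+06 m/s = 4474 km/s.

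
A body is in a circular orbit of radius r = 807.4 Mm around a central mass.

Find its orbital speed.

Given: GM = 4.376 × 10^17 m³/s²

Convert to SI: r = 807.4 Mm = 8.074e+08 m.
For a circular orbit, gravity supplies the centripetal force, so v = √(GM / r).
v = √(4.376e+17 / 8.074e+08) m/s ≈ 2.328e+04 m/s = 23.28 km/s.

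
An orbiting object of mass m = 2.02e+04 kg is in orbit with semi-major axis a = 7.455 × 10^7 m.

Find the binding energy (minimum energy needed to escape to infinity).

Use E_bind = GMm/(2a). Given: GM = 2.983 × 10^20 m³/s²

Total orbital energy is E = −GMm/(2a); binding energy is E_bind = −E = GMm/(2a).
E_bind = 2.983e+20 · 2.02e+04 / (2 · 7.455e+07) J ≈ 4.041e+16 J = 40.41 PJ.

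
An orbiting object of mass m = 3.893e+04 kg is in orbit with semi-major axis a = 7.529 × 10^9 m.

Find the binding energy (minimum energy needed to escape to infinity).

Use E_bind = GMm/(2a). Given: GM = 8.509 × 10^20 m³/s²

Total orbital energy is E = −GMm/(2a); binding energy is E_bind = −E = GMm/(2a).
E_bind = 8.509e+20 · 3.893e+04 / (2 · 7.529e+09) J ≈ 2.2e+15 J = 2.2 PJ.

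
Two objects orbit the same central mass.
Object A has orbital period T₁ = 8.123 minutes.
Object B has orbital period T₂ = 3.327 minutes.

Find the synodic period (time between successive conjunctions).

Convert to SI: T₁ = 8.123 minutes = 487.38 s; T₂ = 3.327 minutes = 199.62 s.
T_syn = |T₁ · T₂ / (T₁ − T₂)|.
T_syn = |487.38 · 199.62 / (487.38 − 199.62)| s ≈ 338.1 s = 5.635 minutes.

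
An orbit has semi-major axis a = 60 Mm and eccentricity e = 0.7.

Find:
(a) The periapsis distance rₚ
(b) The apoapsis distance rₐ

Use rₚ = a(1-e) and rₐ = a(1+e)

Convert to SI: a = 60 Mm = 6e+07 m.
(a) rₚ = a(1 − e) = 6e+07 · (1 − 0.7) = 6e+07 · 0.3 ≈ 1.8e+07 m = 18 Mm.
(b) rₐ = a(1 + e) = 6e+07 · (1 + 0.7) = 6e+07 · 1.7 ≈ 1.02e+08 m = 102 Mm.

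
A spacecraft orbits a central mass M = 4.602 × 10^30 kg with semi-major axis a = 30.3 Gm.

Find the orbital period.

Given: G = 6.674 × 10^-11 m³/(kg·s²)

Convert to SI: a = 30.3 Gm = 3.03e+10 m.
GM = G · M = 6.674e-11 · 4.602e+30 = 3.07137e+20 m³/s².
Kepler's third law: T = 2π √(a³ / GM).
Substituting a = 3.03e+10 m and GM = 3.07137e+20 m³/s²:
T = 2π √((3.03e+10)³ / 3.07137e+20) s
T ≈ 1.891e+06 s = 21.89 days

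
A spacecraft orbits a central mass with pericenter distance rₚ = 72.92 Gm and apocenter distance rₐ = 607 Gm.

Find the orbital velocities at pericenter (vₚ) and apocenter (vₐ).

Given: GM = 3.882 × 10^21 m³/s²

Convert to SI: rₚ = 72.92 Gm = 7.292e+10 m; rₐ = 607 Gm = 6.07e+11 m.
Use the vis-viva equation v² = GM(2/r − 1/a) with a = (rₚ + rₐ)/2 = (7.292e+10 + 6.07e+11)/2 = 3.3996e+11 m.
vₚ = √(GM · (2/rₚ − 1/a)) = √(3.882e+21 · (2/7.292e+10 − 1/3.3996e+11)) m/s ≈ 3.083e+05 m/s = 308.3 km/s.
vₐ = √(GM · (2/rₐ − 1/a)) = √(3.882e+21 · (2/6.07e+11 − 1/3.3996e+11)) m/s ≈ 3.704e+04 m/s = 37.04 km/s.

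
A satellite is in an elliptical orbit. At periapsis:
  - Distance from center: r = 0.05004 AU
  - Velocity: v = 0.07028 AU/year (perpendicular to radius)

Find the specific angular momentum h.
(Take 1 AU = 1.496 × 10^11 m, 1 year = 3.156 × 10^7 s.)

Convert to SI: r = 0.05004 AU = 7.48598e+09 m; v = 0.07028 AU/year = 333.14 m/s.
With v perpendicular to r, h = r · v.
h = 7.48598e+09 · 333.14 m²/s ≈ 2.494e+12 m²/s.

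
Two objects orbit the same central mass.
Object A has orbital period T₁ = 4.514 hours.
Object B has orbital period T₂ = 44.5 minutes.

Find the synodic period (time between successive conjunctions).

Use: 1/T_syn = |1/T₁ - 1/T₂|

Convert to SI: T₁ = 4.514 hours = 16250.4 s; T₂ = 44.5 minutes = 2670 s.
T_syn = |T₁ · T₂ / (T₁ − T₂)|.
T_syn = |16250.4 · 2670 / (16250.4 − 2670)| s ≈ 3195 s = 53.25 minutes.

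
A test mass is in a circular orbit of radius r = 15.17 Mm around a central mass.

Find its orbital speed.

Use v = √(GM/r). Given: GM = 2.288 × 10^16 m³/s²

Convert to SI: r = 15.17 Mm = 1.517e+07 m.
For a circular orbit, gravity supplies the centripetal force, so v = √(GM / r).
v = √(2.288e+16 / 1.517e+07) m/s ≈ 3.884e+04 m/s = 38.84 km/s.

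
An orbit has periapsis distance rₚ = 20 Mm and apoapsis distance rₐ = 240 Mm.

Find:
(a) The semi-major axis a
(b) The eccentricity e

Convert to SI: rₚ = 20 Mm = 2e+07 m; rₐ = 240 Mm = 2.4e+08 m.
(a) a = (rₚ + rₐ) / 2 = (2e+07 + 2.4e+08) / 2 ≈ 1.3e+08 m = 130 Mm.
(b) e = (rₐ − rₚ) / (rₐ + rₚ) = (2.4e+08 − 2e+07) / (2.4e+08 + 2e+07) ≈ 0.8462.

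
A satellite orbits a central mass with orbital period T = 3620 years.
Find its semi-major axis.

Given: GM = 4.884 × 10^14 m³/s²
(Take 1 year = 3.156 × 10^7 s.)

Convert to SI: T = 3620 years = 1.14247e+11 s.
Invert Kepler's third law: a = (GM · T² / (4π²))^(1/3).
Substituting T = 1.14247e+11 s and GM = 4.884e+14 m³/s²:
a = (4.884e+14 · (1.14247e+11)² / (4π²))^(1/3) m
a ≈ 5.445e+11 m = 544.5 Gm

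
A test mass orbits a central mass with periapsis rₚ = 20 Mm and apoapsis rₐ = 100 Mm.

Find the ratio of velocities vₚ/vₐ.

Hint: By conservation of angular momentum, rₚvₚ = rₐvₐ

Convert to SI: rₚ = 20 Mm = 2e+07 m; rₐ = 100 Mm = 1e+08 m.
Conservation of angular momentum gives rₚvₚ = rₐvₐ, so vₚ/vₐ = rₐ/rₚ.
vₚ/vₐ = 1e+08 / 2e+07 ≈ 5.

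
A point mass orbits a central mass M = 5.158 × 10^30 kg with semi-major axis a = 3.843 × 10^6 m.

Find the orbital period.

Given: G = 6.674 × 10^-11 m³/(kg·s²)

GM = G · M = 6.674e-11 · 5.158e+30 = 3.44245e+20 m³/s².
Kepler's third law: T = 2π √(a³ / GM).
Substituting a = 3.843e+06 m and GM = 3.44245e+20 m³/s²:
T = 2π √((3.843e+06)³ / 3.44245e+20) s
T ≈ 2.551 s = 2.551 seconds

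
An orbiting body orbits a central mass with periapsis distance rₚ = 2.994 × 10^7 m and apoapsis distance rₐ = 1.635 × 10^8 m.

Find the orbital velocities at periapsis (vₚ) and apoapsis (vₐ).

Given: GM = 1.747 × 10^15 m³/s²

Use the vis-viva equation v² = GM(2/r − 1/a) with a = (rₚ + rₐ)/2 = (2.994e+07 + 1.635e+08)/2 = 9.672e+07 m.
vₚ = √(GM · (2/rₚ − 1/a)) = √(1.747e+15 · (2/2.994e+07 − 1/9.672e+07)) m/s ≈ 9932 m/s = 9.932 km/s.
vₐ = √(GM · (2/rₐ − 1/a)) = √(1.747e+15 · (2/1.635e+08 − 1/9.672e+07)) m/s ≈ 1819 m/s = 1.819 km/s.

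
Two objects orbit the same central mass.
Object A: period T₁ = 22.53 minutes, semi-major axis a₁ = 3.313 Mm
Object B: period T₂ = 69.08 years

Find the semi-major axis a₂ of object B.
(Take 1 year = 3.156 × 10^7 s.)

Convert to SI: T₁ = 22.53 minutes = 1351.8 s; a₁ = 3.313 Mm = 3.313e+06 m; T₂ = 69.08 years = 2.18016e+09 s.
Kepler's third law: (T₁/T₂)² = (a₁/a₂)³ ⇒ a₂ = a₁ · (T₂/T₁)^(2/3).
T₂/T₁ = 2.18016e+09 / 1351.8 = 1.61279e+06.
a₂ = 3.313e+06 · (1.61279e+06)^(2/3) m ≈ 4.556e+10 m = 45.56 Gm.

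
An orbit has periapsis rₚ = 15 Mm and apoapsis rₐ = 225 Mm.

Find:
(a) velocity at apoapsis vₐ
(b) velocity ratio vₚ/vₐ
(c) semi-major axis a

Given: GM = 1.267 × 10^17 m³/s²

Convert to SI: rₚ = 15 Mm = 1.5e+07 m; rₐ = 225 Mm = 2.25e+08 m.
(a) With a = (rₚ + rₐ)/2 = 1.2e+08 m, vₐ = √(GM (2/rₐ − 1/a)) = √(1.267e+17 · (2/2.25e+08 − 1/1.2e+08)) m/s ≈ 8390 m/s
(b) Conservation of angular momentum (rₚvₚ = rₐvₐ) gives vₚ/vₐ = rₐ/rₚ = 2.25e+08/1.5e+07 ≈ 15
(c) a = (rₚ + rₐ)/2 = (1.5e+07 + 2.25e+08)/2 ≈ 1.2e+08 m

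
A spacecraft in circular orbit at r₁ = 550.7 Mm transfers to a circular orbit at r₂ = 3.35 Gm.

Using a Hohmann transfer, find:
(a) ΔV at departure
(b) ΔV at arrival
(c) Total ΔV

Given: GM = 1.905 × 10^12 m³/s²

Convert to SI: r₁ = 550.7 Mm = 5.507e+08 m; r₂ = 3.35 Gm = 3.35e+09 m.
Transfer semi-major axis: a_t = (r₁ + r₂)/2 = (5.507e+08 + 3.35e+09)/2 = 1.95035e+09 m.
Circular speeds: v₁ = √(GM/r₁) = 58.8153 m/s, v₂ = √(GM/r₂) = 23.8465 m/s.
Transfer speeds (vis-viva v² = GM(2/r − 1/a_t)): v₁ᵗ = 77.0826 m/s, v₂ᵗ = 12.6715 m/s.
(a) ΔV₁ = |v₁ᵗ − v₁| ≈ 18.27 m/s = 18.27 m/s.
(b) ΔV₂ = |v₂ − v₂ᵗ| ≈ 11.18 m/s = 11.18 m/s.
(c) ΔV_total = ΔV₁ + ΔV₂ ≈ 29.44 m/s = 29.44 m/s.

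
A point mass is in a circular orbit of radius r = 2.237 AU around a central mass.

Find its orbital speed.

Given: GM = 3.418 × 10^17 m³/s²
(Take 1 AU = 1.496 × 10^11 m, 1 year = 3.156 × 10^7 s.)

Convert to SI: r = 2.237 AU = 3.34655e+11 m.
For a circular orbit, gravity supplies the centripetal force, so v = √(GM / r).
v = √(3.418e+17 / 3.34655e+11) m/s ≈ 1011 m/s = 0.2132 AU/year.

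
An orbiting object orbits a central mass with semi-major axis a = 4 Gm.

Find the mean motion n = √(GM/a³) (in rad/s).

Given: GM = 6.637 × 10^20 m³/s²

Convert to SI: a = 4 Gm = 4e+09 m.
n = √(GM / a³).
n = √(6.637e+20 / (4e+09)³) rad/s ≈ 0.0001018 rad/s.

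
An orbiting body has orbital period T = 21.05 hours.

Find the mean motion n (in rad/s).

Convert to SI: T = 21.05 hours = 75780 s.
n = 2π / T.
n = 2π / 75780 s ≈ 8.291e-05 rad/s.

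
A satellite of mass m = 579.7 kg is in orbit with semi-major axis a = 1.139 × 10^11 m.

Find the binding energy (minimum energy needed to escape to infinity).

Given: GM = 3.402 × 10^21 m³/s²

Total orbital energy is E = −GMm/(2a); binding energy is E_bind = −E = GMm/(2a).
E_bind = 3.402e+21 · 579.7 / (2 · 1.139e+11) J ≈ 8.657e+12 J = 8.657 TJ.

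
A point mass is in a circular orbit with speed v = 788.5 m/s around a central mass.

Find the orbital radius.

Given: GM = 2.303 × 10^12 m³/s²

For a circular orbit, v² = GM / r, so r = GM / v².
r = 2.303e+12 / (788.5)² m ≈ 3.704e+06 m = 3.704 Mm.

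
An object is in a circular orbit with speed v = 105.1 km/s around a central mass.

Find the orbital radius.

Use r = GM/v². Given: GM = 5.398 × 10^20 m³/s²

Convert to SI: v = 105.1 km/s = 105100 m/s.
For a circular orbit, v² = GM / r, so r = GM / v².
r = 5.398e+20 / (105100)² m ≈ 4.887e+10 m = 48.87 Gm.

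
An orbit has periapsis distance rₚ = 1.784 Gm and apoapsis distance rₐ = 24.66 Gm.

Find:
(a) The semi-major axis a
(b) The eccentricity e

Convert to SI: rₚ = 1.784 Gm = 1.784e+09 m; rₐ = 24.66 Gm = 2.466e+10 m.
(a) a = (rₚ + rₐ) / 2 = (1.784e+09 + 2.466e+10) / 2 ≈ 1.322e+10 m = 13.22 Gm.
(b) e = (rₐ − rₚ) / (rₐ + rₚ) = (2.466e+10 − 1.784e+09) / (2.466e+10 + 1.784e+09) ≈ 0.8651.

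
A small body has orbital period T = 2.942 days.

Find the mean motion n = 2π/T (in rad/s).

Convert to SI: T = 2.942 days = 254189 s.
n = 2π / T.
n = 2π / 254189 s ≈ 2.472e-05 rad/s.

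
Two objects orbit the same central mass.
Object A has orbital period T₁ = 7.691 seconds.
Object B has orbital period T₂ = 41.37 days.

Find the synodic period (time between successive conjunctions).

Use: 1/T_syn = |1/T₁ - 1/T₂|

Convert to SI: T₂ = 41.37 days = 3.57437e+06 s.
T_syn = |T₁ · T₂ / (T₁ − T₂)|.
T_syn = |7.691 · 3.57437e+06 / (7.691 − 3.57437e+06)| s ≈ 7.691 s = 7.691 seconds.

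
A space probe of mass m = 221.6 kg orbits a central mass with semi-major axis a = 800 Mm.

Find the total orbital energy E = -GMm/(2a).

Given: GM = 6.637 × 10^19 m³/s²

Convert to SI: a = 800 Mm = 8e+08 m.
E = −GMm / (2a).
E = −6.637e+19 · 221.6 / (2 · 8e+08) J ≈ -9.192e+12 J = -9.192 TJ.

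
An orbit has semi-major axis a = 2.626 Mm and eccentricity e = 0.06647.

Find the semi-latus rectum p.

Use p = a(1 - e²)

Convert to SI: a = 2.626 Mm = 2.626e+06 m.
p = a (1 − e²).
p = 2.626e+06 · (1 − (0.06647)²) = 2.626e+06 · 0.995582 ≈ 2.614e+06 m = 2.614 Mm.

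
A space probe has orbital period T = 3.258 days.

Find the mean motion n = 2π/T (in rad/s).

Convert to SI: T = 3.258 days = 281491 s.
n = 2π / T.
n = 2π / 281491 s ≈ 2.232e-05 rad/s.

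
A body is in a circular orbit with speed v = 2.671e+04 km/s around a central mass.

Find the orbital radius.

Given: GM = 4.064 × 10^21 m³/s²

Convert to SI: v = 2.671e+04 km/s = 2.671e+07 m/s.
For a circular orbit, v² = GM / r, so r = GM / v².
r = 4.064e+21 / (2.671e+07)² m ≈ 5.696e+06 m = 5.696 Mm.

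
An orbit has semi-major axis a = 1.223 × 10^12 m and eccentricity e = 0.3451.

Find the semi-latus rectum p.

p = a (1 − e²).
p = 1.223e+12 · (1 − (0.3451)²) = 1.223e+12 · 0.880906 ≈ 1.077e+12 m = 1.077 × 10^12 m.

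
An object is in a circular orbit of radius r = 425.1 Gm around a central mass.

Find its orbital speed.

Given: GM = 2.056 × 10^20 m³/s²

Convert to SI: r = 425.1 Gm = 4.251e+11 m.
For a circular orbit, gravity supplies the centripetal force, so v = √(GM / r).
v = √(2.056e+20 / 4.251e+11) m/s ≈ 2.199e+04 m/s = 21.99 km/s.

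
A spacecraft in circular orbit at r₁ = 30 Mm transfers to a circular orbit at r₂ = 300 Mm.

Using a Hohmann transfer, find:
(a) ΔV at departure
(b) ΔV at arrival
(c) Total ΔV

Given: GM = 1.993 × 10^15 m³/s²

Convert to SI: r₁ = 30 Mm = 3e+07 m; r₂ = 300 Mm = 3e+08 m.
Transfer semi-major axis: a_t = (r₁ + r₂)/2 = (3e+07 + 3e+08)/2 = 1.65e+08 m.
Circular speeds: v₁ = √(GM/r₁) = 8150.66 m/s, v₂ = √(GM/r₂) = 2577.47 m/s.
Transfer speeds (vis-viva v² = GM(2/r − 1/a_t)): v₁ᵗ = 10990.4 m/s, v₂ᵗ = 1099.04 m/s.
(a) ΔV₁ = |v₁ᵗ − v₁| ≈ 2840 m/s = 2.84 km/s.
(b) ΔV₂ = |v₂ − v₂ᵗ| ≈ 1478 m/s = 1.478 km/s.
(c) ΔV_total = ΔV₁ + ΔV₂ ≈ 4318 m/s = 4.318 km/s.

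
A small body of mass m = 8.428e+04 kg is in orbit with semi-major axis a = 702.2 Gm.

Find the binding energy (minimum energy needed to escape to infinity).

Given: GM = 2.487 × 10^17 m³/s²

Convert to SI: a = 702.2 Gm = 7.022e+11 m.
Total orbital energy is E = −GMm/(2a); binding energy is E_bind = −E = GMm/(2a).
E_bind = 2.487e+17 · 8.428e+04 / (2 · 7.022e+11) J ≈ 1.492e+10 J = 14.92 GJ.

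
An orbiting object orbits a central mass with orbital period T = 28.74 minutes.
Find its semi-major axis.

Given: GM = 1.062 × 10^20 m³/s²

Convert to SI: T = 28.74 minutes = 1724.4 s.
Invert Kepler's third law: a = (GM · T² / (4π²))^(1/3).
Substituting T = 1724.4 s and GM = 1.062e+20 m³/s²:
a = (1.062e+20 · (1724.4)² / (4π²))^(1/3) m
a ≈ 2e+08 m = 200 Mm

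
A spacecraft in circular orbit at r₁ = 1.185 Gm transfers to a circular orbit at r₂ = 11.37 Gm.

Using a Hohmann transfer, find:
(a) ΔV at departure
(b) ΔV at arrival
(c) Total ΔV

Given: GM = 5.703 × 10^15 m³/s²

Convert to SI: r₁ = 1.185 Gm = 1.185e+09 m; r₂ = 11.37 Gm = 1.137e+10 m.
Transfer semi-major axis: a_t = (r₁ + r₂)/2 = (1.185e+09 + 1.137e+10)/2 = 6.2775e+09 m.
Circular speeds: v₁ = √(GM/r₁) = 2193.78 m/s, v₂ = √(GM/r₂) = 708.225 m/s.
Transfer speeds (vis-viva v² = GM(2/r − 1/a_t)): v₁ᵗ = 2952.43 m/s, v₂ᵗ = 307.707 m/s.
(a) ΔV₁ = |v₁ᵗ − v₁| ≈ 758.7 m/s = 758.7 m/s.
(b) ΔV₂ = |v₂ − v₂ᵗ| ≈ 400.5 m/s = 400.5 m/s.
(c) ΔV_total = ΔV₁ + ΔV₂ ≈ 1159 m/s = 1.159 km/s.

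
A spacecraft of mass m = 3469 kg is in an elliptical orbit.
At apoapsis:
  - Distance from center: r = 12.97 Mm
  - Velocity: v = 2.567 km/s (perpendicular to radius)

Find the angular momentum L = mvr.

Convert to SI: r = 12.97 Mm = 1.297e+07 m; v = 2.567 km/s = 2567 m/s.
Since v is perpendicular to r, L = m · v · r.
L = 3469 · 2567 · 1.297e+07 kg·m²/s ≈ 1.155e+14 kg·m²/s.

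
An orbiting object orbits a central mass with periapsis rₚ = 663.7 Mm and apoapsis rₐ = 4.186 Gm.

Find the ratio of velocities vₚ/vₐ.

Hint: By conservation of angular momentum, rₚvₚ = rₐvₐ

Convert to SI: rₚ = 663.7 Mm = 6.637e+08 m; rₐ = 4.186 Gm = 4.186e+09 m.
Conservation of angular momentum gives rₚvₚ = rₐvₐ, so vₚ/vₐ = rₐ/rₚ.
vₚ/vₐ = 4.186e+09 / 6.637e+08 ≈ 6.307.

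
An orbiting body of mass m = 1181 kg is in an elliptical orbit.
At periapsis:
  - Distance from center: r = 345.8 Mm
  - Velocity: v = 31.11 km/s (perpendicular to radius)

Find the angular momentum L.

Convert to SI: r = 345.8 Mm = 3.458e+08 m; v = 31.11 km/s = 31110 m/s.
Since v is perpendicular to r, L = m · v · r.
L = 1181 · 31110 · 3.458e+08 kg·m²/s ≈ 1.271e+16 kg·m²/s.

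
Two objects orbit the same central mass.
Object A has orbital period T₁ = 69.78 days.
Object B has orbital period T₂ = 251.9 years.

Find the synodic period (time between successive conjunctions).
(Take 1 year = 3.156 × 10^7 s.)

Convert to SI: T₁ = 69.78 days = 6.02899e+06 s; T₂ = 251.9 years = 7.94996e+09 s.
T_syn = |T₁ · T₂ / (T₁ − T₂)|.
T_syn = |6.02899e+06 · 7.94996e+09 / (6.02899e+06 − 7.94996e+09)| s ≈ 6.034e+06 s = 69.83 days.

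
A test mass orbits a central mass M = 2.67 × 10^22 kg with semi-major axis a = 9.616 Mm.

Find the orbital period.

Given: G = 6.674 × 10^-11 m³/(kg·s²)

Convert to SI: a = 9.616 Mm = 9.616e+06 m.
GM = G · M = 6.674e-11 · 2.67e+22 = 1.78196e+12 m³/s².
Kepler's third law: T = 2π √(a³ / GM).
Substituting a = 9.616e+06 m and GM = 1.78196e+12 m³/s²:
T = 2π √((9.616e+06)³ / 1.78196e+12) s
T ≈ 1.404e+05 s = 1.624 days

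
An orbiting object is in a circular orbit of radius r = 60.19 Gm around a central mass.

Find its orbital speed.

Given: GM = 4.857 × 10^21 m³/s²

Convert to SI: r = 60.19 Gm = 6.019e+10 m.
For a circular orbit, gravity supplies the centripetal force, so v = √(GM / r).
v = √(4.857e+21 / 6.019e+10) m/s ≈ 2.841e+05 m/s = 284.1 km/s.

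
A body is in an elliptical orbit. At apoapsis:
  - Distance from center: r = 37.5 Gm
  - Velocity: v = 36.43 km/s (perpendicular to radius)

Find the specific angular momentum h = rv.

Convert to SI: r = 37.5 Gm = 3.75e+10 m; v = 36.43 km/s = 36430 m/s.
With v perpendicular to r, h = r · v.
h = 3.75e+10 · 36430 m²/s ≈ 1.366e+15 m²/s.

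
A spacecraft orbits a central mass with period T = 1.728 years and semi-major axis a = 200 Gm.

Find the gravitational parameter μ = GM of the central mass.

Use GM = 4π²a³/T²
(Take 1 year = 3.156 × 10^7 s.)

Convert to SI: T = 1.728 years = 5.45357e+07 s; a = 200 Gm = 2e+11 m.
GM = 4π² · a³ / T².
GM = 4π² · (2e+11)³ / (5.45357e+07)² m³/s² ≈ 1.062e+20 m³/s² = 1.062 × 10^20 m³/s².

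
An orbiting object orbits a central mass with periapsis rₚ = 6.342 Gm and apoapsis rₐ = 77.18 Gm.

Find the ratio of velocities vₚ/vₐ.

Convert to SI: rₚ = 6.342 Gm = 6.342e+09 m; rₐ = 77.18 Gm = 7.718e+10 m.
Conservation of angular momentum gives rₚvₚ = rₐvₐ, so vₚ/vₐ = rₐ/rₚ.
vₚ/vₐ = 7.718e+10 / 6.342e+09 ≈ 12.17.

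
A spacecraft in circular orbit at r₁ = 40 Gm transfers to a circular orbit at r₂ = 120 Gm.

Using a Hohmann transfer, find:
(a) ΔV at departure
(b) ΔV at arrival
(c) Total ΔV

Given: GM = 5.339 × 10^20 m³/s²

Convert to SI: r₁ = 40 Gm = 4e+10 m; r₂ = 120 Gm = 1.2e+11 m.
Transfer semi-major axis: a_t = (r₁ + r₂)/2 = (4e+10 + 1.2e+11)/2 = 8e+10 m.
Circular speeds: v₁ = √(GM/r₁) = 115531 m/s, v₂ = √(GM/r₂) = 66702.1 m/s.
Transfer speeds (vis-viva v² = GM(2/r − 1/a_t)): v₁ᵗ = 141496 m/s, v₂ᵗ = 47165.5 m/s.
(a) ΔV₁ = |v₁ᵗ − v₁| ≈ 2.597e+04 m/s = 25.97 km/s.
(b) ΔV₂ = |v₂ − v₂ᵗ| ≈ 1.954e+04 m/s = 19.54 km/s.
(c) ΔV_total = ΔV₁ + ΔV₂ ≈ 4.55e+04 m/s = 45.5 km/s.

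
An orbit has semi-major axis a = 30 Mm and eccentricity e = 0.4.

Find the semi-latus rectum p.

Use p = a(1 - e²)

Convert to SI: a = 30 Mm = 3e+07 m.
p = a (1 − e²).
p = 3e+07 · (1 − (0.4)²) = 3e+07 · 0.84 ≈ 2.52e+07 m = 25.2 Mm.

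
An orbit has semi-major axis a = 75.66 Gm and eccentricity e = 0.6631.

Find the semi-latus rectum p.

Convert to SI: a = 75.66 Gm = 7.566e+10 m.
p = a (1 − e²).
p = 7.566e+10 · (1 − (0.6631)²) = 7.566e+10 · 0.560298 ≈ 4.239e+10 m = 42.39 Gm.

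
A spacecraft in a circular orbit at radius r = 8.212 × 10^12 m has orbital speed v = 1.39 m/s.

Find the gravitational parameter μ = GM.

For a circular orbit v² = GM/r, so GM = v² · r.
GM = (1.39)² · 8.212e+12 m³/s² ≈ 1.587e+13 m³/s² = 1.587 × 10^13 m³/s².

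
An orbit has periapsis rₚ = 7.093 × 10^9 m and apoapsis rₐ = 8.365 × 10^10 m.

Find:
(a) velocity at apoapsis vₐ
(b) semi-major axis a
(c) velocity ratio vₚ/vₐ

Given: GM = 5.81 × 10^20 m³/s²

(a) With a = (rₚ + rₐ)/2 = 4.53715e+10 m, vₐ = √(GM (2/rₐ − 1/a)) = √(5.81e+20 · (2/8.365e+10 − 1/4.53715e+10)) m/s ≈ 3.295e+04 m/s
(b) a = (rₚ + rₐ)/2 = (7.093e+09 + 8.365e+10)/2 ≈ 4.537e+10 m
(c) Conservation of angular momentum (rₚvₚ = rₐvₐ) gives vₚ/vₐ = rₐ/rₚ = 8.365e+10/7.093e+09 ≈ 11.79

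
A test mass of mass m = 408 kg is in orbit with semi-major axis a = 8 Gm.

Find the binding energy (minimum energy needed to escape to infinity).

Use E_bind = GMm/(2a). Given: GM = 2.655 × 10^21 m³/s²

Convert to SI: a = 8 Gm = 8e+09 m.
Total orbital energy is E = −GMm/(2a); binding energy is E_bind = −E = GMm/(2a).
E_bind = 2.655e+21 · 408 / (2 · 8e+09) J ≈ 6.77e+13 J = 67.7 TJ.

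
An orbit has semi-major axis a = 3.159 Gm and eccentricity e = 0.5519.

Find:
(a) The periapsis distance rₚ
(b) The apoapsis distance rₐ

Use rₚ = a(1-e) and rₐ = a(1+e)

Convert to SI: a = 3.159 Gm = 3.159e+09 m.
(a) rₚ = a(1 − e) = 3.159e+09 · (1 − 0.5519) = 3.159e+09 · 0.4481 ≈ 1.416e+09 m = 1.416 Gm.
(b) rₐ = a(1 + e) = 3.159e+09 · (1 + 0.5519) = 3.159e+09 · 1.5519 ≈ 4.902e+09 m = 4.902 Gm.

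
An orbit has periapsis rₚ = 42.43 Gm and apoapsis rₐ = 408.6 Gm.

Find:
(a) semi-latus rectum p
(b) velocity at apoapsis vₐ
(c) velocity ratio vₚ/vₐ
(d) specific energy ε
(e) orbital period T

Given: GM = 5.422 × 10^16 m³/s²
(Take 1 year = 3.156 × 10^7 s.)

Convert to SI: rₚ = 42.43 Gm = 4.243e+10 m; rₐ = 408.6 Gm = 4.086e+11 m.
(a) From a = (rₚ + rₐ)/2 = 2.25515e+11 m and e = (rₐ − rₚ)/(rₐ + rₚ) = 0.811853, p = a(1 − e²) = 2.25515e+11 · (1 − (0.811853)²) ≈ 7.688e+10 m
(b) With a = (rₚ + rₐ)/2 = 2.25515e+11 m, vₐ = √(GM (2/rₐ − 1/a)) = √(5.422e+16 · (2/4.086e+11 − 1/2.25515e+11)) m/s ≈ 158 m/s
(c) Conservation of angular momentum (rₚvₚ = rₐvₐ) gives vₚ/vₐ = rₐ/rₚ = 4.086e+11/4.243e+10 ≈ 9.63
(d) With a = (rₚ + rₐ)/2 = 2.25515e+11 m, ε = −GM/(2a) = −5.422e+16/(2 · 2.25515e+11) J/kg ≈ -1.202e+05 J/kg
(e) With a = (rₚ + rₐ)/2 = 2.25515e+11 m, T = 2π √(a³/GM) = 2π √((2.25515e+11)³/5.422e+16) s ≈ 2.89e+09 s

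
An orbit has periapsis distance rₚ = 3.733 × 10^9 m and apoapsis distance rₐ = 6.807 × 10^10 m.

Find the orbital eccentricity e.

e = (rₐ − rₚ) / (rₐ + rₚ).
e = (6.807e+10 − 3.733e+09) / (6.807e+10 + 3.733e+09) = 6.4337e+10 / 7.1803e+10 ≈ 0.896.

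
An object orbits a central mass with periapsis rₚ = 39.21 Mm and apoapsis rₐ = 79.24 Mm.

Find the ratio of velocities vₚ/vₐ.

Convert to SI: rₚ = 39.21 Mm = 3.921e+07 m; rₐ = 79.24 Mm = 7.924e+07 m.
Conservation of angular momentum gives rₚvₚ = rₐvₐ, so vₚ/vₐ = rₐ/rₚ.
vₚ/vₐ = 7.924e+07 / 3.921e+07 ≈ 2.021.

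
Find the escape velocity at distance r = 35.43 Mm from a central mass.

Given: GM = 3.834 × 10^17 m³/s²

Convert to SI: r = 35.43 Mm = 3.543e+07 m.
Escape velocity comes from setting total energy to zero: ½v² − GM/r = 0 ⇒ v_esc = √(2GM / r).
v_esc = √(2 · 3.834e+17 / 3.543e+07) m/s ≈ 1.471e+05 m/s = 147.1 km/s.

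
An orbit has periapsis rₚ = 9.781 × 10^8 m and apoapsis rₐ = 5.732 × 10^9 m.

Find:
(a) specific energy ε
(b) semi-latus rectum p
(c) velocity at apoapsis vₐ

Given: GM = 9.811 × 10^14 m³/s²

(a) With a = (rₚ + rₐ)/2 = 3.35505e+09 m, ε = −GM/(2a) = −9.811e+14/(2 · 3.35505e+09) J/kg ≈ -1.462e+05 J/kg
(b) From a = (rₚ + rₐ)/2 = 3.35505e+09 m and e = (rₐ − rₚ)/(rₐ + rₚ) = 0.708469, p = a(1 − e²) = 3.35505e+09 · (1 − (0.708469)²) ≈ 1.671e+09 m
(c) With a = (rₚ + rₐ)/2 = 3.35505e+09 m, vₐ = √(GM (2/rₐ − 1/a)) = √(9.811e+14 · (2/5.732e+09 − 1/3.35505e+09)) m/s ≈ 223.4 m/s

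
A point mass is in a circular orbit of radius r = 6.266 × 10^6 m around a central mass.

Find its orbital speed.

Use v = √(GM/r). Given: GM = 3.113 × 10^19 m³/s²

For a circular orbit, gravity supplies the centripetal force, so v = √(GM / r).
v = √(3.113e+19 / 6.266e+06) m/s ≈ 2.229e+06 m/s = 2229 km/s.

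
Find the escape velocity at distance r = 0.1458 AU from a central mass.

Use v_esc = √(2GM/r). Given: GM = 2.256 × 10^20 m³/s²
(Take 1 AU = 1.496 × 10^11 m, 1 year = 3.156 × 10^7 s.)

Convert to SI: r = 0.1458 AU = 2.18117e+10 m.
Escape velocity comes from setting total energy to zero: ½v² − GM/r = 0 ⇒ v_esc = √(2GM / r).
v_esc = √(2 · 2.256e+20 / 2.18117e+10) m/s ≈ 1.438e+05 m/s = 30.34 AU/year.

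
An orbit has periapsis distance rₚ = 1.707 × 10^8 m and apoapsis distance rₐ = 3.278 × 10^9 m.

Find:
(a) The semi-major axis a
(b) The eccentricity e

(a) a = (rₚ + rₐ) / 2 = (1.707e+08 + 3.278e+09) / 2 ≈ 1.724e+09 m = 1.724 × 10^9 m.
(b) e = (rₐ − rₚ) / (rₐ + rₚ) = (3.278e+09 − 1.707e+08) / (3.278e+09 + 1.707e+08) ≈ 0.901.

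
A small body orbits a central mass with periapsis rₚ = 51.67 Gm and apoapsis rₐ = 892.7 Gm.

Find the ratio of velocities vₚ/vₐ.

Convert to SI: rₚ = 51.67 Gm = 5.167e+10 m; rₐ = 892.7 Gm = 8.927e+11 m.
Conservation of angular momentum gives rₚvₚ = rₐvₐ, so vₚ/vₐ = rₐ/rₚ.
vₚ/vₐ = 8.927e+11 / 5.167e+10 ≈ 17.28.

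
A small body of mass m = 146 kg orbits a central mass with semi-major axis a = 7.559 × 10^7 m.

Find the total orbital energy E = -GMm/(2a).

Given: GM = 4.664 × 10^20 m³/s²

E = −GMm / (2a).
E = −4.664e+20 · 146 / (2 · 7.559e+07) J ≈ -4.504e+14 J = -450.4 TJ.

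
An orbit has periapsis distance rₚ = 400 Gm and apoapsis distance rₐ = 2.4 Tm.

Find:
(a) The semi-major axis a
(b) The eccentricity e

Convert to SI: rₚ = 400 Gm = 4e+11 m; rₐ = 2.4 Tm = 2.4e+12 m.
(a) a = (rₚ + rₐ) / 2 = (4e+11 + 2.4e+12) / 2 ≈ 1.4e+12 m = 1.4 Tm.
(b) e = (rₐ − rₚ) / (rₐ + rₚ) = (2.4e+12 − 4e+11) / (2.4e+12 + 4e+11) ≈ 0.7143.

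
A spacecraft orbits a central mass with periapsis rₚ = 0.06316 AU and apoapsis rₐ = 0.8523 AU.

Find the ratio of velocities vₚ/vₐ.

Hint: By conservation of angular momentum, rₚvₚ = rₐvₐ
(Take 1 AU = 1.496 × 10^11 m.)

Convert to SI: rₚ = 0.06316 AU = 9.44874e+09 m; rₐ = 0.8523 AU = 1.27504e+11 m.
Conservation of angular momentum gives rₚvₚ = rₐvₐ, so vₚ/vₐ = rₐ/rₚ.
vₚ/vₐ = 1.27504e+11 / 9.44874e+09 ≈ 13.49.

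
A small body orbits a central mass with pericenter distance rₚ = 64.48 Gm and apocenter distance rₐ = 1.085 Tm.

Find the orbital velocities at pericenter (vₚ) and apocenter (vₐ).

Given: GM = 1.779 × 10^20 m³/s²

Convert to SI: rₚ = 64.48 Gm = 6.448e+10 m; rₐ = 1.085 Tm = 1.085e+12 m.
Use the vis-viva equation v² = GM(2/r − 1/a) with a = (rₚ + rₐ)/2 = (6.448e+10 + 1.085e+12)/2 = 5.7474e+11 m.
vₚ = √(GM · (2/rₚ − 1/a)) = √(1.779e+20 · (2/6.448e+10 − 1/5.7474e+11)) m/s ≈ 7.217e+04 m/s = 72.17 km/s.
vₐ = √(GM · (2/rₐ − 1/a)) = √(1.779e+20 · (2/1.085e+12 − 1/5.7474e+11)) m/s ≈ 4289 m/s = 4.289 km/s.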